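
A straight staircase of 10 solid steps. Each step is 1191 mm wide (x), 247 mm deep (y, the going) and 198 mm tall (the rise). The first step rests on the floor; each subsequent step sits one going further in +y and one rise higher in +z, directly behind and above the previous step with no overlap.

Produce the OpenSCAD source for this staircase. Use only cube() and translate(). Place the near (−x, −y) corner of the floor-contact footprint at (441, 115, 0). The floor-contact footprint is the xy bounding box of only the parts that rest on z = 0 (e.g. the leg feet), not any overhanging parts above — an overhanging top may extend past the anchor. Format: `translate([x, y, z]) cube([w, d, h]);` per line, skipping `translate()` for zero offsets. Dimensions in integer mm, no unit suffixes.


translate([441, 115, 0]) cube([1191, 247, 198]);
translate([441, 362, 198]) cube([1191, 247, 198]);
translate([441, 609, 396]) cube([1191, 247, 198]);
translate([441, 856, 594]) cube([1191, 247, 198]);
translate([441, 1103, 792]) cube([1191, 247, 198]);
translate([441, 1350, 990]) cube([1191, 247, 198]);
translate([441, 1597, 1188]) cube([1191, 247, 198]);
translate([441, 1844, 1386]) cube([1191, 247, 198]);
translate([441, 2091, 1584]) cube([1191, 247, 198]);
translate([441, 2338, 1782]) cube([1191, 247, 198]);


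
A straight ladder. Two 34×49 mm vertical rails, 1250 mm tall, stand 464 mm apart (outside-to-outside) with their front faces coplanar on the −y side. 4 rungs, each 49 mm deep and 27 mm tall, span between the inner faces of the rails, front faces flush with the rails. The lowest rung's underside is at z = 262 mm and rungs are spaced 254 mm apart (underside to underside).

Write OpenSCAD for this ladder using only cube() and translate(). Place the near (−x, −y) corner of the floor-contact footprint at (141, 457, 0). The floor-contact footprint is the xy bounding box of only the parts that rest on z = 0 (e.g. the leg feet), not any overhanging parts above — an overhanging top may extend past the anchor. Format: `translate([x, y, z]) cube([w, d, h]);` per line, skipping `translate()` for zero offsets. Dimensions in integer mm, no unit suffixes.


translate([141, 457, 0]) cube([34, 49, 1250]);
translate([571, 457, 0]) cube([34, 49, 1250]);
translate([175, 457, 262]) cube([396, 49, 27]);
translate([175, 457, 516]) cube([396, 49, 27]);
translate([175, 457, 770]) cube([396, 49, 27]);
translate([175, 457, 1024]) cube([396, 49, 27]);


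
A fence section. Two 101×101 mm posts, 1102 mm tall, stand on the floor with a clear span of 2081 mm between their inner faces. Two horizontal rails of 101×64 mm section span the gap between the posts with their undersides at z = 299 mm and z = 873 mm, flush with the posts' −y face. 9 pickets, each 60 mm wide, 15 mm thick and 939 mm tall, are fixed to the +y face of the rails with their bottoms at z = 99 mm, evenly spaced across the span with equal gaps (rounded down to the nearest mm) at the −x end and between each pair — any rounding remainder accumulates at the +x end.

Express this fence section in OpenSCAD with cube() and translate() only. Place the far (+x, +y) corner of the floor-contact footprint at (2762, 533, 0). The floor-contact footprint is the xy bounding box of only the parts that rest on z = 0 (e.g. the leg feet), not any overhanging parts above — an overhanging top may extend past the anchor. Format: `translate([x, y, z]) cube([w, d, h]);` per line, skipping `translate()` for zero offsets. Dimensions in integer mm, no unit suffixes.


translate([479, 432, 0]) cube([101, 101, 1102]);
translate([2661, 432, 0]) cube([101, 101, 1102]);
translate([580, 432, 299]) cube([2081, 101, 64]);
translate([580, 432, 873]) cube([2081, 101, 64]);
translate([734, 533, 99]) cube([60, 15, 939]);
translate([948, 533, 99]) cube([60, 15, 939]);
translate([1162, 533, 99]) cube([60, 15, 939]);
translate([1376, 533, 99]) cube([60, 15, 939]);
translate([1590, 533, 99]) cube([60, 15, 939]);
translate([1804, 533, 99]) cube([60, 15, 939]);
translate([2018, 533, 99]) cube([60, 15, 939]);
translate([2232, 533, 99]) cube([60, 15, 939]);
translate([2446, 533, 99]) cube([60, 15, 939]);


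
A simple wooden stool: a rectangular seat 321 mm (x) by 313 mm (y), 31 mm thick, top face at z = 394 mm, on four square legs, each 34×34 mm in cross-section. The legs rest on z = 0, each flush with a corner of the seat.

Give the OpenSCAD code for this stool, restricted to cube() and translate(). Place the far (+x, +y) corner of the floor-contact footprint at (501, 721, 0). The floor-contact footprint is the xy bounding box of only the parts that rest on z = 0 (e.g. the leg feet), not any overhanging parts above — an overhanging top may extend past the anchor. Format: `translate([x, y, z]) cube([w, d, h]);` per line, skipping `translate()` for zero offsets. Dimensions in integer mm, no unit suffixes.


// leg_h = 394 - 31 = 363
translate([180, 408, 363]) cube([321, 313, 31]);
translate([180, 408, 0]) cube([34, 34, 363]);
translate([467, 408, 0]) cube([34, 34, 363]);
translate([180, 687, 0]) cube([34, 34, 363]);
translate([467, 687, 0]) cube([34, 34, 363]);


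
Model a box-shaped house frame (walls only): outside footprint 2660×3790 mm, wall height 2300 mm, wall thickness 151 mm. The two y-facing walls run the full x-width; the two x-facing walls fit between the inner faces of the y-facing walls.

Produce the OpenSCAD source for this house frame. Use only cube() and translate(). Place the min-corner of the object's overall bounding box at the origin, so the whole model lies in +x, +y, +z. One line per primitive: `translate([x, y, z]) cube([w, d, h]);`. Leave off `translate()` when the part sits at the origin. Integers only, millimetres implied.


cube([2660, 151, 2300]);
translate([0, 3639, 0]) cube([2660, 151, 2300]);
translate([0, 151, 0]) cube([151, 3488, 2300]);
translate([2509, 151, 0]) cube([151, 3488, 2300]);


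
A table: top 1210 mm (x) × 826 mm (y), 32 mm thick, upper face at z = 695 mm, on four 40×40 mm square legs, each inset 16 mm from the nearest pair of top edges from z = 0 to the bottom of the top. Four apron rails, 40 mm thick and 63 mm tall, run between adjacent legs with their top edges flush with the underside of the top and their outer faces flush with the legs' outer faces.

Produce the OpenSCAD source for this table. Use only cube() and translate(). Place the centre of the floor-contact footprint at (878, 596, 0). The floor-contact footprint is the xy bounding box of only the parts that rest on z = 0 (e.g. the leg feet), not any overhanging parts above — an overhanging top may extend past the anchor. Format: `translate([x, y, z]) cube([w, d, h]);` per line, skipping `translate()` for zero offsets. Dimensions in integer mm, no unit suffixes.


translate([273, 183, 663]) cube([1210, 826, 32]);
translate([289, 199, 0]) cube([40, 40, 663]);
translate([1427, 199, 0]) cube([40, 40, 663]);
translate([289, 953, 0]) cube([40, 40, 663]);
translate([1427, 953, 0]) cube([40, 40, 663]);
translate([329, 199, 600]) cube([1098, 40, 63]);
translate([329, 953, 600]) cube([1098, 40, 63]);
translate([289, 239, 600]) cube([40, 714, 63]);
translate([1427, 239, 600]) cube([40, 714, 63]);


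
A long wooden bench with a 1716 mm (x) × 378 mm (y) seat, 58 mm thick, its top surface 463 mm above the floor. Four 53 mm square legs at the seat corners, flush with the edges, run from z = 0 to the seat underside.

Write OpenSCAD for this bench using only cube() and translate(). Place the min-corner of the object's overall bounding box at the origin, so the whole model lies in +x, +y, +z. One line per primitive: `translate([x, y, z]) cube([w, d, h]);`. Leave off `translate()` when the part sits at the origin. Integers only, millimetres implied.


translate([0, 0, 405]) cube([1716, 378, 58]);
cube([53, 53, 405]);
translate([0, 325, 0]) cube([53, 53, 405]);
translate([1663, 0, 0]) cube([53, 53, 405]);
translate([1663, 325, 0]) cube([53, 53, 405]);


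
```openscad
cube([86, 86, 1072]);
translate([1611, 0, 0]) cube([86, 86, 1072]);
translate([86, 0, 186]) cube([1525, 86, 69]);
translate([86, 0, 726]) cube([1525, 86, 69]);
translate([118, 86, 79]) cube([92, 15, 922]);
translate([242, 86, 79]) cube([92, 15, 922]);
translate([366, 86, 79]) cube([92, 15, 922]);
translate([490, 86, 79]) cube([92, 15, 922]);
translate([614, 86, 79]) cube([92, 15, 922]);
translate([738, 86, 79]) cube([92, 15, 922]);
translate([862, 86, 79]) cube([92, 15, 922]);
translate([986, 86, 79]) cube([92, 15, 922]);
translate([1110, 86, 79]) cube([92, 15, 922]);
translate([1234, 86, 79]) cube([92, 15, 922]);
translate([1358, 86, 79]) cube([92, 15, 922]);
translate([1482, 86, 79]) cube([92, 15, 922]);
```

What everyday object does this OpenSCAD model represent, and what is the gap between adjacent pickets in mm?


A fence section. The picket gap is 32 mm.

Two posts, two rails, 12 pickets — a fence section. Span 1525 mm holds 12 pickets of 92 mm with 13 equal gaps: ⌊(1525 − 12·92) / 13⌋ = 32 mm.


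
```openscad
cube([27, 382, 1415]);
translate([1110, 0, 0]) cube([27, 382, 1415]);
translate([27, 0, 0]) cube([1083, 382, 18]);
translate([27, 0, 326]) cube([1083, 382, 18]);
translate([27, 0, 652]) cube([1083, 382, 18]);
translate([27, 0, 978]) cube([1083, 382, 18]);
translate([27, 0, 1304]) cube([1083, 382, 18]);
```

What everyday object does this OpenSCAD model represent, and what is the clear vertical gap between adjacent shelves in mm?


A bookshelf. The clear shelf gap is 308 mm.

Two tall side panels with 5 horizontal boards between them — a bookshelf. The first two shelf undersides are at z = 0 and z = 326; with shelf thickness 18, the clear gap is 326 − 0 − 18 = 308 mm.


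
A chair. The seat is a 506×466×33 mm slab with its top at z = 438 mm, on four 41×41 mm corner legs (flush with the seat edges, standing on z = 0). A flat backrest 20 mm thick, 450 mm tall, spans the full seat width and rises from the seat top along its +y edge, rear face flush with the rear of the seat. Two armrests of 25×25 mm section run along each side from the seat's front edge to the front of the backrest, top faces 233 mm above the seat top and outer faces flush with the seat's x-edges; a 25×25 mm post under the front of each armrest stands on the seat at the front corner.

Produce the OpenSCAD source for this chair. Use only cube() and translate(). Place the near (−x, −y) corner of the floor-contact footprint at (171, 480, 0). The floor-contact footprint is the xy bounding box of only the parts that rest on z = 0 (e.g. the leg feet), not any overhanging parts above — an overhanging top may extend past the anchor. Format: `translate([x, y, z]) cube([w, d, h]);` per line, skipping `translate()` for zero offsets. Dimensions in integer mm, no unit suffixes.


translate([171, 480, 405]) cube([506, 466, 33]);
translate([171, 480, 0]) cube([41, 41, 405]);
translate([636, 480, 0]) cube([41, 41, 405]);
translate([171, 905, 0]) cube([41, 41, 405]);
translate([636, 905, 0]) cube([41, 41, 405]);
translate([171, 926, 438]) cube([506, 20, 450]);
translate([171, 480, 646]) cube([25, 446, 25]);
translate([652, 480, 646]) cube([25, 446, 25]);
translate([171, 480, 438]) cube([25, 25, 208]);
translate([652, 480, 438]) cube([25, 25, 208]);


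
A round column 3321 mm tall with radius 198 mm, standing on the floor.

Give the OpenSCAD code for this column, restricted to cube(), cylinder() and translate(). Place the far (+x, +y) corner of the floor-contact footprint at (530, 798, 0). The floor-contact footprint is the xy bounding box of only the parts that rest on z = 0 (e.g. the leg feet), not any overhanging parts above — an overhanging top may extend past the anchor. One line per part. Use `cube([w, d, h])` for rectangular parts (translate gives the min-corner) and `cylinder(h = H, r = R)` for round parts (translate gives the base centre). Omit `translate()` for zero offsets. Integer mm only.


translate([332, 600, 0]) cylinder(h = 3321, r = 198);


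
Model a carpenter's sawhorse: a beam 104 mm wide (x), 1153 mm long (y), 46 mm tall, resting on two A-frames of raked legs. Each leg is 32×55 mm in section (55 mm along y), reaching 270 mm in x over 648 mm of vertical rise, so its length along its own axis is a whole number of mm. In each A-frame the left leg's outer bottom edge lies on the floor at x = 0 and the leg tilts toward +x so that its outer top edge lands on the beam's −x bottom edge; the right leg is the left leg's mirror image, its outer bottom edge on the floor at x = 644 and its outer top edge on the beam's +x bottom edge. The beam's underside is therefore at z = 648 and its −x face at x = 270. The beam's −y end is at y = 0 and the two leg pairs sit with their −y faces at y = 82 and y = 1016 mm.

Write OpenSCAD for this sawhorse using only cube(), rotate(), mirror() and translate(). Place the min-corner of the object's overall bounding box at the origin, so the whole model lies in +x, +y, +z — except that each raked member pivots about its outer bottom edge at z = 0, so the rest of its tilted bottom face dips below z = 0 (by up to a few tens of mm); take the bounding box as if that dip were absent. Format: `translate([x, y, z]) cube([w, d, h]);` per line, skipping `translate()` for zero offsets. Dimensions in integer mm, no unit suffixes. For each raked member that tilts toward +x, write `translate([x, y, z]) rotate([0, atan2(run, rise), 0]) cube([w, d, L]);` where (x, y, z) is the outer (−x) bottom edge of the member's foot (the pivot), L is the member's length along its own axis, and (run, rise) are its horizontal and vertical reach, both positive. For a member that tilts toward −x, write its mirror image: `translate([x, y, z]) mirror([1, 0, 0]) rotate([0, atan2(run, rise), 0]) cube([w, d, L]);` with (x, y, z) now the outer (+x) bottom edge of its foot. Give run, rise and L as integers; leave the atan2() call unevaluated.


translate([270, 0, 648]) cube([104, 1153, 46]);
translate([0, 82, 0]) rotate([0, atan2(270, 648), 0]) cube([32, 55, 702]);
translate([644, 82, 0]) mirror([1, 0, 0]) rotate([0, atan2(270, 648), 0]) cube([32, 55, 702]);
translate([0, 1016, 0]) rotate([0, atan2(270, 648), 0]) cube([32, 55, 702]);
translate([644, 1016, 0]) mirror([1, 0, 0]) rotate([0, atan2(270, 648), 0]) cube([32, 55, 702]);


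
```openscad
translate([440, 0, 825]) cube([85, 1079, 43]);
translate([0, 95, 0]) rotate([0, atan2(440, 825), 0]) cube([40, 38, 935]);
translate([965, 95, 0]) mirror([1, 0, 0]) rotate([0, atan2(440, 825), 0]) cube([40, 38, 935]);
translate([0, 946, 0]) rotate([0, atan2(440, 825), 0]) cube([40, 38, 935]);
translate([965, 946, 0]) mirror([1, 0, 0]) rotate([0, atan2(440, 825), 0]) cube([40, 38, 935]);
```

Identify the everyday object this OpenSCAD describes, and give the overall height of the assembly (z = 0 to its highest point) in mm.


A sawhorse. The overall height is 868 mm.

A beam across two mirrored pairs of raked legs — a sawhorse. The beam's underside is at z = 825 (matching the legs' vertical rise in atan2(440, 825)) and the beam is 43 mm tall, so its top is at 825 + 43 = 868 mm. The raked legs top out at the beam's underside, so that is the highest point.


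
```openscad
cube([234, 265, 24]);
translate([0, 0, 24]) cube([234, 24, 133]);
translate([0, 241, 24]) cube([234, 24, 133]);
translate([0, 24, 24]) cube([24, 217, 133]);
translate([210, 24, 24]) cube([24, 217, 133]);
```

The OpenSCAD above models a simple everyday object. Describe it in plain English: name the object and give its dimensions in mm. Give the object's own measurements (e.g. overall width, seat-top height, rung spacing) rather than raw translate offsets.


An open-topped rectangular box: outside dimensions 234×265×157 mm, with a uniform wall and base thickness of 24 mm. The base is a full 234×265 slab on the floor; four walls sit on top of the base. The front and back walls (the −y and +y sides) span the full width; the two side walls fit between them.


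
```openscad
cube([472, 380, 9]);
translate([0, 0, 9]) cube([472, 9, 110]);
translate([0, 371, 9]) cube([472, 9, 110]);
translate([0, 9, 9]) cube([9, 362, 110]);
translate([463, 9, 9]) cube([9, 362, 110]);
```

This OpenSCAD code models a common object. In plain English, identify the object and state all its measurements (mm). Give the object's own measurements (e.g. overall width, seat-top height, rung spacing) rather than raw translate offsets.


An open-topped rectangular box: outside dimensions 472×380×119 mm, with a uniform wall and base thickness of 9 mm. The base is a full 472×380 slab on the floor; four walls sit on top of the base. The front and back walls (the −y and +y sides) span the full width; the two side walls fit between them.


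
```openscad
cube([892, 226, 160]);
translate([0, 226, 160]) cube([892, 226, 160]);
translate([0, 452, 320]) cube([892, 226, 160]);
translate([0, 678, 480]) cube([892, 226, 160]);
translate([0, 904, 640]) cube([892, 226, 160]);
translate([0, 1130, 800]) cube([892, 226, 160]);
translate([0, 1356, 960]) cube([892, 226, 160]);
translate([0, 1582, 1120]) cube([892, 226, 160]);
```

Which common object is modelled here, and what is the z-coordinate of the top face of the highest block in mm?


A staircase. The total rise is 1280 mm.

8 identical blocks, each offset up and back from the previous — a staircase. Each step is 160 mm tall and there are 8 of them, so the total rise is 8 × 160 = 1280 mm.


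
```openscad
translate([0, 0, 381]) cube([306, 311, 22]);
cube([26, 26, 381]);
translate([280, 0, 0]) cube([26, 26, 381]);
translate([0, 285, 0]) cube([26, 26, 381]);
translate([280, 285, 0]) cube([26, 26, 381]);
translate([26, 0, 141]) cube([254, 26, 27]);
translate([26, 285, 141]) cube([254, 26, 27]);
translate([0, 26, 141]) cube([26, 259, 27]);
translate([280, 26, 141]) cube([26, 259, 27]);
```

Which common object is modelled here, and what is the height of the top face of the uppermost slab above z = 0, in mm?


A stool. The seat height is 403 mm.

A 306×311×22 slab at z = 381 on four corner posts — a stool. The seat top is 381 + 22 = 403 mm.


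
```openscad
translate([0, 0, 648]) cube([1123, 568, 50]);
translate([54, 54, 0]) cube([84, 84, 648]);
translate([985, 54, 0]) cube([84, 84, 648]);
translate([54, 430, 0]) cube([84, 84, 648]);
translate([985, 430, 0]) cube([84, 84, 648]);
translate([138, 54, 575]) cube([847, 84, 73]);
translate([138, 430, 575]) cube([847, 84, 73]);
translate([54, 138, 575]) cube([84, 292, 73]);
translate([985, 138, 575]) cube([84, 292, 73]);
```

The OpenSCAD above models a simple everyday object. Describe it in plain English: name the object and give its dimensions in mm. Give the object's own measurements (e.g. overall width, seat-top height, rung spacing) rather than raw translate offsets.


A rectangular dining table. The top is 1123×568×50 mm with its upper surface at z = 698 mm. It stands on four 84×84 mm square legs, each inset 54 mm from the nearest pair of top edges, running from the floor to the underside of the top. Four apron rails, 84 mm thick and 73 mm tall, run between adjacent legs with their top edges flush with the underside of the top and their outer faces flush with the legs' outer faces.


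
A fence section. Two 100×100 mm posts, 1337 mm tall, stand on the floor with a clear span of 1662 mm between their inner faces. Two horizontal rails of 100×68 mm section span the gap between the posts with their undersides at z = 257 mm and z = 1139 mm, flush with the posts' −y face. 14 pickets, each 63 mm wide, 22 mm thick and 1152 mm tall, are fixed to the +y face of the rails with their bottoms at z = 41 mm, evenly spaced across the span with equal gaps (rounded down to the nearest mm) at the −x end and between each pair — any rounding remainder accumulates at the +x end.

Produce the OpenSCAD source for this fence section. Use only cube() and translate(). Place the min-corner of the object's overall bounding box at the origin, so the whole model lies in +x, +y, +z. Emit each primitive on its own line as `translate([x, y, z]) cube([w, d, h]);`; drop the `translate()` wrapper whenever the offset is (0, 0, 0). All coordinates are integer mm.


cube([100, 100, 1337]);
translate([1762, 0, 0]) cube([100, 100, 1337]);
translate([100, 0, 257]) cube([1662, 100, 68]);
translate([100, 0, 1139]) cube([1662, 100, 68]);
translate([152, 100, 41]) cube([63, 22, 1152]);
translate([267, 100, 41]) cube([63, 22, 1152]);
translate([382, 100, 41]) cube([63, 22, 1152]);
translate([497, 100, 41]) cube([63, 22, 1152]);
translate([612, 100, 41]) cube([63, 22, 1152]);
translate([727, 100, 41]) cube([63, 22, 1152]);
translate([842, 100, 41]) cube([63, 22, 1152]);
translate([957, 100, 41]) cube([63, 22, 1152]);
translate([1072, 100, 41]) cube([63, 22, 1152]);
translate([1187, 100, 41]) cube([63, 22, 1152]);
translate([1302, 100, 41]) cube([63, 22, 1152]);
translate([1417, 100, 41]) cube([63, 22, 1152]);
translate([1532, 100, 41]) cube([63, 22, 1152]);
translate([1647, 100, 41]) cube([63, 22, 1152]);


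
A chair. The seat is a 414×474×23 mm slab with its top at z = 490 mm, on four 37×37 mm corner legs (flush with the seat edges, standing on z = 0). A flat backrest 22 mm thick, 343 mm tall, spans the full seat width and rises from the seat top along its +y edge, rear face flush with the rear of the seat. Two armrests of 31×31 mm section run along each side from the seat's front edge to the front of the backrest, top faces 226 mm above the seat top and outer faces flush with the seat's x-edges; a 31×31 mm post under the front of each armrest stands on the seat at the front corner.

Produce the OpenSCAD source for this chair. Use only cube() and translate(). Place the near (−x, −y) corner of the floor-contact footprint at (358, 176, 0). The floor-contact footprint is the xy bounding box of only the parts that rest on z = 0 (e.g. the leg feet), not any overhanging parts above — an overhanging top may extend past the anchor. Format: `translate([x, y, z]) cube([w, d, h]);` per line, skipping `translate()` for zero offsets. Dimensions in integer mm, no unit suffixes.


translate([358, 176, 467]) cube([414, 474, 23]);
translate([358, 176, 0]) cube([37, 37, 467]);
translate([735, 176, 0]) cube([37, 37, 467]);
translate([358, 613, 0]) cube([37, 37, 467]);
translate([735, 613, 0]) cube([37, 37, 467]);
translate([358, 628, 490]) cube([414, 22, 343]);
translate([358, 176, 685]) cube([31, 452, 31]);
translate([741, 176, 685]) cube([31, 452, 31]);
translate([358, 176, 490]) cube([31, 31, 195]);
translate([741, 176, 490]) cube([31, 31, 195]);


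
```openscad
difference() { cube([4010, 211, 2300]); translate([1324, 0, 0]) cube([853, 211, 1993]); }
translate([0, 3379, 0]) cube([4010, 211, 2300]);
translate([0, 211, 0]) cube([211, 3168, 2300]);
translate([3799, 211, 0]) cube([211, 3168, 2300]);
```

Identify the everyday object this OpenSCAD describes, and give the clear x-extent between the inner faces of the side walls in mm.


A single room. The interior width is 3588 mm.

Four walls enclosing a rectangle with a door in the front wall — a room. Outside width 4010 minus two 211 mm walls gives 3588 mm.


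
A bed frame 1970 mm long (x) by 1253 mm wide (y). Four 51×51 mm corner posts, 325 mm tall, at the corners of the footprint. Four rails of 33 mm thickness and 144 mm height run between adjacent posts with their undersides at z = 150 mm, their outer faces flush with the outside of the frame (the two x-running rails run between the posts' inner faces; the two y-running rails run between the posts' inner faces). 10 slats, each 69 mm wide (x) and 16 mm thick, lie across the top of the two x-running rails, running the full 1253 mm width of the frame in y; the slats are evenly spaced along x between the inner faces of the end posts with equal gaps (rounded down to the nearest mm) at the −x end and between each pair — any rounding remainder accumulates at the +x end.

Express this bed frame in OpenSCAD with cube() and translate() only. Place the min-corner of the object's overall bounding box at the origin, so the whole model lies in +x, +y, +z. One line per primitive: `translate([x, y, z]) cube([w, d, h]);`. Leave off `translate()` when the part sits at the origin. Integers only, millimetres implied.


cube([51, 51, 325]);
translate([0, 1202, 0]) cube([51, 51, 325]);
translate([1919, 0, 0]) cube([51, 51, 325]);
translate([1919, 1202, 0]) cube([51, 51, 325]);
translate([51, 0, 150]) cube([1868, 33, 144]);
translate([51, 1220, 150]) cube([1868, 33, 144]);
translate([0, 51, 150]) cube([33, 1151, 144]);
translate([1937, 51, 150]) cube([33, 1151, 144]);
translate([158, 0, 294]) cube([69, 1253, 16]);
translate([334, 0, 294]) cube([69, 1253, 16]);
translate([510, 0, 294]) cube([69, 1253, 16]);
translate([686, 0, 294]) cube([69, 1253, 16]);
translate([862, 0, 294]) cube([69, 1253, 16]);
translate([1038, 0, 294]) cube([69, 1253, 16]);
translate([1214, 0, 294]) cube([69, 1253, 16]);
translate([1390, 0, 294]) cube([69, 1253, 16]);
translate([1566, 0, 294]) cube([69, 1253, 16]);
translate([1742, 0, 294]) cube([69, 1253, 16]);


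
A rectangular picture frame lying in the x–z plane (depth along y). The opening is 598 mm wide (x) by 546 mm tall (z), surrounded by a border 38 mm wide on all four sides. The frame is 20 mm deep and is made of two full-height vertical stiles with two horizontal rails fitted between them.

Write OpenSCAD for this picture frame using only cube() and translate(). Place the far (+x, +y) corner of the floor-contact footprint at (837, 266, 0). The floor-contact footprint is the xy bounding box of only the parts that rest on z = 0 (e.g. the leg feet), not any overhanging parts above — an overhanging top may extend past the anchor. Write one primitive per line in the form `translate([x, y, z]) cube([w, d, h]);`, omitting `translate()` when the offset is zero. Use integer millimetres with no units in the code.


translate([163, 246, 0]) cube([38, 20, 622]);
translate([799, 246, 0]) cube([38, 20, 622]);
translate([201, 246, 0]) cube([598, 20, 38]);
translate([201, 246, 584]) cube([598, 20, 38]);


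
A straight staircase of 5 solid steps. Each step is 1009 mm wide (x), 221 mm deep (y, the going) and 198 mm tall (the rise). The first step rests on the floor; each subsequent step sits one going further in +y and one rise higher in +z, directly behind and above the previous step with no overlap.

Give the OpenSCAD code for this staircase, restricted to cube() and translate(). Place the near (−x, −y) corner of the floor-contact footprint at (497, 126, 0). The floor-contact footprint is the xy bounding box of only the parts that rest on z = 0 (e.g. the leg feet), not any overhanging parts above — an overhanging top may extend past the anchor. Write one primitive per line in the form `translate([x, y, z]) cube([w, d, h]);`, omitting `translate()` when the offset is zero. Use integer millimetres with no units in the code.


translate([497, 126, 0]) cube([1009, 221, 198]);
translate([497, 347, 198]) cube([1009, 221, 198]);
translate([497, 568, 396]) cube([1009, 221, 198]);
translate([497, 789, 594]) cube([1009, 221, 198]);
translate([497, 1010, 792]) cube([1009, 221, 198]);


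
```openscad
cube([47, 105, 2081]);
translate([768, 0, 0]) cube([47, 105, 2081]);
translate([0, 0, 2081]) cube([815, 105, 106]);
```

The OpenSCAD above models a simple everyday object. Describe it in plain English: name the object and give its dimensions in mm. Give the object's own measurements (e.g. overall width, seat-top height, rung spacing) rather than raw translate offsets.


A door frame. The clear opening is 721 mm wide and 2081 mm high. Two 47 mm wide jambs, 105 mm deep, stand either side of the opening from the floor to the top of the opening. A 106 mm thick head sits across the top of both jambs, spanning the full outside width of the frame.


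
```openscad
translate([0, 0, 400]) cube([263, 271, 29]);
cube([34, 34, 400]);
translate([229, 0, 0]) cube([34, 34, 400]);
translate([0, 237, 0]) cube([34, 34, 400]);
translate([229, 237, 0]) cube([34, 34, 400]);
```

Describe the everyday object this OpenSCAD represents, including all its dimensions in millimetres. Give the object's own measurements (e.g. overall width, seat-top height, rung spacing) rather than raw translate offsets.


A four-legged stool. The seat is a 263×271×29 mm slab whose top surface is at z = 429 mm; four square legs, each 34×34 mm in cross-section, run from the floor (z = 0) to the underside of the seat, each flush with a corner of the seat.


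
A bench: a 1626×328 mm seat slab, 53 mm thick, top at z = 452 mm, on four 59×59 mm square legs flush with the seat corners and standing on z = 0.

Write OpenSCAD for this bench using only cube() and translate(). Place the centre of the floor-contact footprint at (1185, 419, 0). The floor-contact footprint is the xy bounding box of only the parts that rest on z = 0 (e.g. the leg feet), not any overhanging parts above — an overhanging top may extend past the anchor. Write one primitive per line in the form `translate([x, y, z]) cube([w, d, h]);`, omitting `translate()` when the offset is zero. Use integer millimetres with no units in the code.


translate([372, 255, 399]) cube([1626, 328, 53]);
translate([372, 255, 0]) cube([59, 59, 399]);
translate([372, 524, 0]) cube([59, 59, 399]);
translate([1939, 255, 0]) cube([59, 59, 399]);
translate([1939, 524, 0]) cube([59, 59, 399]);


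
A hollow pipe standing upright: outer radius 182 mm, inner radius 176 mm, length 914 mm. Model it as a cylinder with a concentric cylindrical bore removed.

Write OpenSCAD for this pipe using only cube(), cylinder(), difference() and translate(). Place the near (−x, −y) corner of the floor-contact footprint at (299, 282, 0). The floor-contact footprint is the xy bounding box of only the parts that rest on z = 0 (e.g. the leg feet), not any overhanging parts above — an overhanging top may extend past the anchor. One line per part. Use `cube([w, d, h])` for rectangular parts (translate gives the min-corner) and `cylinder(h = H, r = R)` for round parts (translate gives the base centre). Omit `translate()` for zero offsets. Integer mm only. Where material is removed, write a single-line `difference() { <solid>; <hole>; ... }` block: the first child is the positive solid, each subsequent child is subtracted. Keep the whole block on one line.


difference() { translate([481, 464, 0]) cylinder(h = 914, r = 182); translate([481, 464, 0]) cylinder(h = 914, r = 176); }


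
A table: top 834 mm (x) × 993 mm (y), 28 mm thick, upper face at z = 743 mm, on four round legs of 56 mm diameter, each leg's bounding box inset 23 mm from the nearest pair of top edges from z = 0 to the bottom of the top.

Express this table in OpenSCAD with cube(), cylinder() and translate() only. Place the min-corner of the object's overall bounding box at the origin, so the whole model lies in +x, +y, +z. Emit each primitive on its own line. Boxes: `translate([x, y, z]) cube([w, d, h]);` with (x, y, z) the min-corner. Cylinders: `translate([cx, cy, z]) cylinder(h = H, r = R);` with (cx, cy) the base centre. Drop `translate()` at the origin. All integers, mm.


translate([0, 0, 715]) cube([834, 993, 28]);
translate([51, 51, 0]) cylinder(h = 715, r = 28);
translate([783, 51, 0]) cylinder(h = 715, r = 28);
translate([51, 942, 0]) cylinder(h = 715, r = 28);
translate([783, 942, 0]) cylinder(h = 715, r = 28);


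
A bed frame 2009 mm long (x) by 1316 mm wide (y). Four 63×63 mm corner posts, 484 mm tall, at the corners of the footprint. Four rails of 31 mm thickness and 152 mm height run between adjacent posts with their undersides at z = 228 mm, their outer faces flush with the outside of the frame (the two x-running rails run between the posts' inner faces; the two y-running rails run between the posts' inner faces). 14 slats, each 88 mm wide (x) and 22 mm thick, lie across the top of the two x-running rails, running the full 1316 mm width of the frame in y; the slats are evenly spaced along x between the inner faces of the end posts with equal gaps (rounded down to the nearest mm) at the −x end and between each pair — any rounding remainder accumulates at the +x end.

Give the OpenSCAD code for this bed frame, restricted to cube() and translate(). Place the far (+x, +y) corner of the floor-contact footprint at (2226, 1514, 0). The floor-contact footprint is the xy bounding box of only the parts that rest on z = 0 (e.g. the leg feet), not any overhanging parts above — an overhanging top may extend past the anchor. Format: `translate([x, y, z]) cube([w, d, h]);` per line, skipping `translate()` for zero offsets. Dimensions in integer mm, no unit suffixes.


translate([217, 198, 0]) cube([63, 63, 484]);
translate([217, 1451, 0]) cube([63, 63, 484]);
translate([2163, 198, 0]) cube([63, 63, 484]);
translate([2163, 1451, 0]) cube([63, 63, 484]);
translate([280, 198, 228]) cube([1883, 31, 152]);
translate([280, 1483, 228]) cube([1883, 31, 152]);
translate([217, 261, 228]) cube([31, 1190, 152]);
translate([2195, 261, 228]) cube([31, 1190, 152]);
translate([323, 198, 380]) cube([88, 1316, 22]);
translate([454, 198, 380]) cube([88, 1316, 22]);
translate([585, 198, 380]) cube([88, 1316, 22]);
translate([716, 198, 380]) cube([88, 1316, 22]);
translate([847, 198, 380]) cube([88, 1316, 22]);
translate([978, 198, 380]) cube([88, 1316, 22]);
translate([1109, 198, 380]) cube([88, 1316, 22]);
translate([1240, 198, 380]) cube([88, 1316, 22]);
translate([1371, 198, 380]) cube([88, 1316, 22]);
translate([1502, 198, 380]) cube([88, 1316, 22]);
translate([1633, 198, 380]) cube([88, 1316, 22]);
translate([1764, 198, 380]) cube([88, 1316, 22]);
translate([1895, 198, 380]) cube([88, 1316, 22]);
translate([2026, 198, 380]) cube([88, 1316, 22]);


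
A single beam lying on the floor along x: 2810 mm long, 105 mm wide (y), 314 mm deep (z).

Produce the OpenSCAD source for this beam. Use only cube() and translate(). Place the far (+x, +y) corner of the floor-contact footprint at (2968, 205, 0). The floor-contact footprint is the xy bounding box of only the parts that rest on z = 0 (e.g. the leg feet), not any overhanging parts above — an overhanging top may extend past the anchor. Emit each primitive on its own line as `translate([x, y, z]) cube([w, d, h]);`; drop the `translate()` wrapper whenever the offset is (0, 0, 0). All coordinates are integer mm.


translate([158, 100, 0]) cube([2810, 105, 314]);


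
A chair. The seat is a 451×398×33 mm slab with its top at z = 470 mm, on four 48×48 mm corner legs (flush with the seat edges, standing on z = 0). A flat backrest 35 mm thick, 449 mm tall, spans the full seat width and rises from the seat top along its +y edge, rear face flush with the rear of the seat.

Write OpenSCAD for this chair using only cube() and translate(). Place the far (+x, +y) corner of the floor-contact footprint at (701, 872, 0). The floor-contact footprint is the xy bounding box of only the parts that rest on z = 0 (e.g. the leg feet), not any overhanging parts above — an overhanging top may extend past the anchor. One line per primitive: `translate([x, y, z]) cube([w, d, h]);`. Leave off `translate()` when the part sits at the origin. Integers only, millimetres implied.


// leg_h = 470 - 33 = 437
translate([250, 474, 437]) cube([451, 398, 33]);
translate([250, 474, 0]) cube([48, 48, 437]);
translate([653, 474, 0]) cube([48, 48, 437]);
translate([250, 824, 0]) cube([48, 48, 437]);
translate([653, 824, 0]) cube([48, 48, 437]);
translate([250, 837, 470]) cube([451, 35, 449]);


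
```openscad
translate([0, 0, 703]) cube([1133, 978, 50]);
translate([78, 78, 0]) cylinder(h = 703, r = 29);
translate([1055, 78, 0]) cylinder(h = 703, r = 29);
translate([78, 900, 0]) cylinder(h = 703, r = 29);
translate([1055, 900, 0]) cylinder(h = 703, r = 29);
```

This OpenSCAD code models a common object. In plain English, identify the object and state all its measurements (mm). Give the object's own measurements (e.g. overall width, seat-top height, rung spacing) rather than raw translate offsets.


A rectangular dining table. The top is 1133×978×50 mm with its upper surface at z = 753 mm. It stands on four round legs of 58 mm diameter, each leg's bounding box inset 49 mm from the nearest pair of top edges, running from the floor to the underside of the top.


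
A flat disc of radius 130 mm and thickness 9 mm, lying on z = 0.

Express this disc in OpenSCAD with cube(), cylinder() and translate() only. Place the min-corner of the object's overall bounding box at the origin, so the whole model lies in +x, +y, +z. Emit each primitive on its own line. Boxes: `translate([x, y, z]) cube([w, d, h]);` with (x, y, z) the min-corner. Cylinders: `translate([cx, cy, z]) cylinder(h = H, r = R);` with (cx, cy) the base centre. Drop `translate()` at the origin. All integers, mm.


translate([130, 130, 0]) cylinder(h = 9, r = 130);


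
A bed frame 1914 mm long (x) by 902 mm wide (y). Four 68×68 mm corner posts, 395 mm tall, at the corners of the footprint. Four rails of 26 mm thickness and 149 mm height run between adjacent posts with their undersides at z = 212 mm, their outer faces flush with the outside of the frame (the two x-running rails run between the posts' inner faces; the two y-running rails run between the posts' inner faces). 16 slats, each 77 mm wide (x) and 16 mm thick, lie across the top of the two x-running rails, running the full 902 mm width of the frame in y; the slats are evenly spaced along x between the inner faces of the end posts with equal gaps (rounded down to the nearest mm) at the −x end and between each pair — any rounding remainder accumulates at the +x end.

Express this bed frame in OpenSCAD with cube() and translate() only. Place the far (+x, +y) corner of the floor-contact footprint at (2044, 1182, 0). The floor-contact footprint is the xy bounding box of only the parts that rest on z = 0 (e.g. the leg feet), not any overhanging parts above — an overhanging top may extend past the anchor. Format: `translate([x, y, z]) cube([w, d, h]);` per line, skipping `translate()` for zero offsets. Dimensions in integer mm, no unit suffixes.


// slat z = rail_z + rail_h = 212 + 149 = 361
// slat gap = ⌊(1778 − 16·77) / 17⌋ = 32
translate([130, 280, 0]) cube([68, 68, 395]);
translate([130, 1114, 0]) cube([68, 68, 395]);
translate([1976, 280, 0]) cube([68, 68, 395]);
translate([1976, 1114, 0]) cube([68, 68, 395]);
translate([198, 280, 212]) cube([1778, 26, 149]);
translate([198, 1156, 212]) cube([1778, 26, 149]);
translate([130, 348, 212]) cube([26, 766, 149]);
translate([2018, 348, 212]) cube([26, 766, 149]);
translate([230, 280, 361]) cube([77, 902, 16]);
translate([339, 280, 361]) cube([77, 902, 16]);
translate([448, 280, 361]) cube([77, 902, 16]);
translate([557, 280, 361]) cube([77, 902, 16]);
translate([666, 280, 361]) cube([77, 902, 16]);
translate([775, 280, 361]) cube([77, 902, 16]);
translate([884, 280, 361]) cube([77, 902, 16]);
translate([993, 280, 361]) cube([77, 902, 16]);
translate([1102, 280, 361]) cube([77, 902, 16]);
translate([1211, 280, 361]) cube([77, 902, 16]);
translate([1320, 280, 361]) cube([77, 902, 16]);
translate([1429, 280, 361]) cube([77, 902, 16]);
translate([1538, 280, 361]) cube([77, 902, 16]);
translate([1647, 280, 361]) cube([77, 902, 16]);
translate([1756, 280, 361]) cube([77, 902, 16]);
translate([1865, 280, 361]) cube([77, 902, 16]);


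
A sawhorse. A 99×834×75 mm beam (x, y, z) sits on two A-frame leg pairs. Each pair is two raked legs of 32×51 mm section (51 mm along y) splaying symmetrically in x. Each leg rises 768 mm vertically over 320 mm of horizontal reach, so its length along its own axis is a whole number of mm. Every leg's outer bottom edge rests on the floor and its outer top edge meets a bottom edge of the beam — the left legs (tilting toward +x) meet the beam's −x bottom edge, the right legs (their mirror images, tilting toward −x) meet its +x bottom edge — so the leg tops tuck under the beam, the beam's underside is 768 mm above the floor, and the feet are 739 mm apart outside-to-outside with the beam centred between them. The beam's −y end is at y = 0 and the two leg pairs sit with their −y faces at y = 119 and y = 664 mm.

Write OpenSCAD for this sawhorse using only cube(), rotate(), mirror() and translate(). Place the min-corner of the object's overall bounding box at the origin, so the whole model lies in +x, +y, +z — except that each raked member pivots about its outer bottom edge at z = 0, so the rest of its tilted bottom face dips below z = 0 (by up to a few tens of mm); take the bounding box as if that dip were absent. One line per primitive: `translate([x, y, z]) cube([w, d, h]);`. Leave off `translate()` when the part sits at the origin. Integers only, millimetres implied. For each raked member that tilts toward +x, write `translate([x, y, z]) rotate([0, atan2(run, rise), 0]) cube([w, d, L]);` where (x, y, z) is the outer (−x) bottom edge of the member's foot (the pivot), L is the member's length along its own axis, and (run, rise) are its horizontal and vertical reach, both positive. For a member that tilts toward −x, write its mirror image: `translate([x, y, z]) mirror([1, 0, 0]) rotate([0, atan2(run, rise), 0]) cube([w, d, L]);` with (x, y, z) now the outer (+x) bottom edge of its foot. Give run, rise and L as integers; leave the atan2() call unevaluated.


translate([320, 0, 768]) cube([99, 834, 75]);
translate([0, 119, 0]) rotate([0, atan2(320, 768), 0]) cube([32, 51, 832]);
translate([739, 119, 0]) mirror([1, 0, 0]) rotate([0, atan2(320, 768), 0]) cube([32, 51, 832]);
translate([0, 664, 0]) rotate([0, atan2(320, 768), 0]) cube([32, 51, 832]);
translate([739, 664, 0]) mirror([1, 0, 0]) rotate([0, atan2(320, 768), 0]) cube([32, 51, 832]);
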